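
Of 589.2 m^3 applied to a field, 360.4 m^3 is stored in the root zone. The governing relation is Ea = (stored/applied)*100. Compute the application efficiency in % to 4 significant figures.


Ea = (360.4/589.2)*100 = 61.17 %
Therefore the application efficiency = 61.17 %.


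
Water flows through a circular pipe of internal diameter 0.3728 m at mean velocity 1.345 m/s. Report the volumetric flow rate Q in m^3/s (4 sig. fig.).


Approach: apply the continuity equation for pipe flow, Q = A * v with A = pi*(D/2)^2.
A = pi*(0.3728/2)^2 = 0.109155 m^2
Q = 0.109155 * 1.345 = 0.1468 m^3/s
Therefore the volumetric flow rate Q = 0.1468 m^3/s.


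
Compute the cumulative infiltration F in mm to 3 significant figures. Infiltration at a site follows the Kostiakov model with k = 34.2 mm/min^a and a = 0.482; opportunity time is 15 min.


Approach: apply the Kostiakov infiltration equation, F = k*t^a.
F = 34.2 * 15^0.482 = 126 mm
Therefore the cumulative infiltration F = 126 mm.


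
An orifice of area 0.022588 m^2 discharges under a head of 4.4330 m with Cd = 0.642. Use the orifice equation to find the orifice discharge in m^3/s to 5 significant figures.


Approach: apply the orifice equation, Q = Cd*A*sqrt(2*g*h).
Q = 0.642 * 0.022588 * sqrt(2*9.81*4.4330) = 0.13524 m^3/s
Therefore the orifice discharge = 0.13524 m^3/s.


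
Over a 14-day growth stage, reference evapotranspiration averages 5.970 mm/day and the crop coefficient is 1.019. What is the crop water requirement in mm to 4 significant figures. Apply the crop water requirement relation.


Approach: apply the crop water requirement relation, CWR = ET0 * Kc * days.
CWR = 5.970 * 1.019 * 14 = 85.17 mm
Therefore the crop water requirement = 85.17 mm.


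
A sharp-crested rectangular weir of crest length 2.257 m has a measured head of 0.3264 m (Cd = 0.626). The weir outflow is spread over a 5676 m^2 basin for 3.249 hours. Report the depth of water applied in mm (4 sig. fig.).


Approach: apply the rectangular weir equation with a volume-to-depth conversion, Q = (2/3)*Cd*L*sqrt(2g)*H^1.5; d = Q*t/A * 1000.
Step 1 — weir discharge:
  Q = (2/3)*0.626*2.257*sqrt(2*9.81)*0.3264^1.5 = 0.778017 m^3/s
Step 2 — volume: V = 0.778017 * 3.249*3600 = 9100.00 m^3
Step 3 — depth: d = V/A * 1000 = 9100.00/5676 * 1000 = 1603 mm
Therefore the depth of water applied = 1603 mm.


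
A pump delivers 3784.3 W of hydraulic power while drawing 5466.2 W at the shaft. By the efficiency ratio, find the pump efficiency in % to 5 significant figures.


Approach: apply the efficiency ratio, eta = (P_out/P_in)*100.
eta = (3784.3 / 5466.2) * 100 = 69.231 %
Therefore the pump efficiency = 69.231 %.


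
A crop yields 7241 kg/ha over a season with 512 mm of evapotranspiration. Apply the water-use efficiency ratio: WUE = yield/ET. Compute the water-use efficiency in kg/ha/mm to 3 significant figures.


WUE = 7241 / 512 = 14.1 kg/ha/mm
Therefore the water-use efficiency = 14.1 kg/ha/mm.


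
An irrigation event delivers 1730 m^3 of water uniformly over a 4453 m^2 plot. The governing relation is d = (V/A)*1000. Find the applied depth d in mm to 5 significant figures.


d = (1730 / 4453) * 1000 = 388.50 mm
Therefore the applied depth d = 388.50 mm.


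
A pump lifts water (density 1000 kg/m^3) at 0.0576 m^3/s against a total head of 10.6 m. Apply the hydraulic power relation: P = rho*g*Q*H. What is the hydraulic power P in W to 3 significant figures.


P = 1000 * 9.81 * 0.0576 * 10.6 = 5990 W
Therefore the hydraulic power P = 5990 W.


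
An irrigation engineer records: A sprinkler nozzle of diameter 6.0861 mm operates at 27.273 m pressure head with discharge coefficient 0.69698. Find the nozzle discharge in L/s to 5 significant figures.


Approach: apply the orifice equation, Q = Cd*A*sqrt(2*g*h), A = pi*(d/2)^2.
A = pi*(6.0861e-3/2)^2 = 2.909163e-05 m^2
Q = 0.69698 * 2.909163e-05 * sqrt(2*9.81*27.273) * 1000 = 0.46903 L/s
Therefore the nozzle discharge = 0.46903 L/s.


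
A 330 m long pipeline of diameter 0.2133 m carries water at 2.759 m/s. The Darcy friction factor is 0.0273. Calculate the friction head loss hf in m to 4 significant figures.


Approach: apply the Darcy-Weisbach equation, hf = f*(L/D)*(v^2/(2g)).
hf = 0.0273 * (330/0.2133) * (2.759^2 / (2*9.81))
hf = 16.39 m
Therefore the friction head loss hf = 16.39 m.


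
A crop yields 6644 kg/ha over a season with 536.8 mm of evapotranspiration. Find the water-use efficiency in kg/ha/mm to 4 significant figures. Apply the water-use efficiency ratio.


Approach: apply the water-use efficiency ratio, WUE = yield/ET.
WUE = 6644 / 536.8 = 12.38 kg/ha/mm
Therefore the water-use efficiency = 12.38 kg/ha/mm.


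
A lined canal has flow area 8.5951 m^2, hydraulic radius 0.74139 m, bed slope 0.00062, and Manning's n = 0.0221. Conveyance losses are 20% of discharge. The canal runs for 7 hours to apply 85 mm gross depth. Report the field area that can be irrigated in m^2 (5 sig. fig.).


Approach: apply Manning's equation with a conveyance and depth budget, Q = (1/n)*A*R^(2/3)*S^(1/2); Q_field = Q*(1-loss); Area = Q_field*t/(d/1000).
Step 1 — canal discharge (Manning's equation):
  Q = (1/0.0221) * 8.5951 * 0.74139^(2/3) * 0.00062^(1/2) = 7.932663 m^3/s
Step 2 — delivered flow: Q_field = 7.932663*(1 - 20/100) = 6.346130 m^3/s
Step 3 — volume delivered: V = 6.346130 * 7*3600 = 159922.5 m^3
Step 4 — area served: A = V / (depth/1000) = 159922.5 / 0.085 = 1881400 m^2
Therefore the field area that can be irrigated = 1881400 m^2.


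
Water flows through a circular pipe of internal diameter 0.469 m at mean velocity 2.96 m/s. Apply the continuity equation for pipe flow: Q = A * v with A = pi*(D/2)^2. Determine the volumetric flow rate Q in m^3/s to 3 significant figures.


A = pi*(0.469/2)^2 = 0.17276 m^2
Q = 0.17276 * 2.96 = 0.511 m^3/s
Therefore the volumetric flow rate Q = 0.511 m^3/s.


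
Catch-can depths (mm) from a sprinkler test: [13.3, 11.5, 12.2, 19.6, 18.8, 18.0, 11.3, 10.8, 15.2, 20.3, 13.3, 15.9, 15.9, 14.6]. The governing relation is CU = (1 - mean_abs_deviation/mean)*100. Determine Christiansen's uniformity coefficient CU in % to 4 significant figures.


mean = 15.0500 mm
mean |d_i - mean| = 2.62143 mm
CU = (1 - 2.62143/15.0500)*100 = 82.58 %
Therefore Christiansen's uniformity coefficient CU = 82.58 %.


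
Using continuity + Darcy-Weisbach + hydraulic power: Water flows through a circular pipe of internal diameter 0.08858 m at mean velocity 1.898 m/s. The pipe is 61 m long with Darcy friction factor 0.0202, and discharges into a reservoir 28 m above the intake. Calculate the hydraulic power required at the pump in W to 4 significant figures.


Approach: apply continuity + Darcy-Weisbach + hydraulic power, Q = A*v; hf = f*(L/D)*(v^2/(2g)); H = static + hf; P = rho*g*Q*H.
Step 1 — flow rate (continuity, Q = A*v):
  A = pi*(0.08858/2)^2 = 0.00616256 m^2
  Q = 0.00616256 * 1.898 = 0.0116965 m^3/s
Step 2 — friction head loss (Darcy-Weisbach):
  hf = 0.0202 * (61/0.08858) * (1.898^2 / (2*9.81))
  hf = 2.55411 m
Step 3 — total head: H = 28 + 2.55411 = 30.5541 m
Step 4 — hydraulic power (P = rho*g*Q*H):
  P = 1000 * 9.81 * 0.0116965 * 30.5541 = 3506 W
Therefore the hydraulic power required at the pump = 3506 W.


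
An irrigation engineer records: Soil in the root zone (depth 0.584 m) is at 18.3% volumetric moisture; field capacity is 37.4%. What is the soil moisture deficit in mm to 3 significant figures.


Approach: apply the soil moisture deficit relation, SMD = (FC - theta)/100 * depth * 1000.
SMD = (37.4 - 18.3)/100 * 0.584 * 1000 = 112 mm
Therefore the soil moisture deficit = 112 mm.


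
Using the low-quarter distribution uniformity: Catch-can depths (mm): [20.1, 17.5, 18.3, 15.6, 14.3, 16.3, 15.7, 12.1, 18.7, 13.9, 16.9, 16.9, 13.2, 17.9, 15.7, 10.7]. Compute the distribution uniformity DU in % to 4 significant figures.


Approach: apply the low-quarter distribution uniformity, DU = (mean of lowest quarter of readings / overall mean)*100.
sorted lowest 4 of 16: [10.7, 12.1, 13.2, 13.9] -> mean = 12.4750 mm
overall mean = 15.8625 mm
DU = (12.4750/15.8625)*100 = 78.64 %
Therefore the distribution uniformity DU = 78.64 %.


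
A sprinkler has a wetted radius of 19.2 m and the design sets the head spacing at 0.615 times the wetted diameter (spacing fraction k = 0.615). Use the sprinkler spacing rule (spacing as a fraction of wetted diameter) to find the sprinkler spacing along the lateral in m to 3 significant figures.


Approach: apply the sprinkler spacing rule (spacing as a fraction of wetted diameter), S = k*(2*R).
S = 0.615 * (2 * 19.2) = 23.6 m
Therefore the sprinkler spacing along the lateral = 23.6 m.


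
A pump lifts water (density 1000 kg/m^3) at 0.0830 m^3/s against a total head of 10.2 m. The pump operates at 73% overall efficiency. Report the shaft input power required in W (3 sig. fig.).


Approach: apply hydraulic power then efficiency conversion, P = rho*g*Q*H; P_in = P/eta.
Step 1 — hydraulic power (P = rho*g*Q*H):
  P = 1000 * 9.81 * 0.0830 * 10.2 = 8305.1 W
Step 2 — input power: P_in = P/eta = 8305.1 / 0.73 = 11400 W
Therefore the shaft input power required = 11400 W.


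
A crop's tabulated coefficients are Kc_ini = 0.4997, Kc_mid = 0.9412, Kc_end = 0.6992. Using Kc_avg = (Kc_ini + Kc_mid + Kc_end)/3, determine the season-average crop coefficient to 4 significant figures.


Kc_avg = (0.4997 + 0.9412 + 0.6992)/3 = 0.7134
Therefore the season-average crop coefficient = 0.7134.


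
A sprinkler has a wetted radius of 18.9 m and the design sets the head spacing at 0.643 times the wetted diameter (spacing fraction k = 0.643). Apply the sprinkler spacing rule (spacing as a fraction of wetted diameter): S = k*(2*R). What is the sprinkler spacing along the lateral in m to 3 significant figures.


S = 0.643 * (2 * 18.9) = 24.3 m
Therefore the sprinkler spacing along the lateral = 24.3 m.


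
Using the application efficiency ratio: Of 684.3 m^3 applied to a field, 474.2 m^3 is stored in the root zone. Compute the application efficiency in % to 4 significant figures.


Approach: apply the application efficiency ratio, Ea = (stored/applied)*100.
Ea = (474.2/684.3)*100 = 69.30 %
Therefore the application efficiency = 69.30 %.


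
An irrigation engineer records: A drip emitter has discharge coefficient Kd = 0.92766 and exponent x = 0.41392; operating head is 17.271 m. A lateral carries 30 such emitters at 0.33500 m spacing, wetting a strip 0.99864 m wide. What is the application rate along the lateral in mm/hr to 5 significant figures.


Approach: apply the emitter equation with a lateral mass balance, q = Kd*h^x; Q = n*q; rate = Q/(n*spacing*width).
Step 1 — single emitter flow (q = Kd*h^x):
  q = 0.92766 * 17.271^0.41392 = 3.016750 L/hr
Step 2 — total lateral flow: Q = 30 * 3.016750 = 90.50249 L/hr
Step 3 — wetted area: A = 30 * 0.33500 * 0.99864 = 10.03633 m^2
Step 4 — application rate: Q/A = 90.50249/10.03633 = 9.0175 mm/hr
Therefore the application rate along the lateral = 9.0175 mm/hr.


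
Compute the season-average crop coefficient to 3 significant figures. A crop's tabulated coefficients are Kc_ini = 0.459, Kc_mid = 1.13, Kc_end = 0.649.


Approach: apply a simple seasonal average, Kc_avg = (Kc_ini + Kc_mid + Kc_end)/3.
Kc_avg = (0.459 + 1.13 + 0.649)/3 = 0.746
Therefore the season-average crop coefficient = 0.746.


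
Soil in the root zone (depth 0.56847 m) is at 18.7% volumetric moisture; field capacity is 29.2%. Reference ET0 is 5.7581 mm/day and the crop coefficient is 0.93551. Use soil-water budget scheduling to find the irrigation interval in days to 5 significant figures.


Approach: apply soil-water budget scheduling, SMD = (FC-theta)/100*depth*1000; ETc = ET0*Kc; interval = SMD/ETc.
Step 1 — soil moisture deficit:
  SMD = (29.2 - 18.7)/100 * 0.56847 * 1000 = 59.68935 mm
Step 2 — daily crop ET (ETc = ET0*Kc):
  ETc = 5.7581 * 0.93551 = 5.386760 mm/day
Step 3 — irrigation interval (SMD/ETc):
  interval = 59.68935 / 5.386760 = 11.081 days
Therefore the irrigation interval = 11.081 days.


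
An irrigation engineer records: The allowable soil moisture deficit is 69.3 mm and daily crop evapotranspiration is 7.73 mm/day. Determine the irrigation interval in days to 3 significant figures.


Approach: apply the irrigation interval relation, interval = SMD / ETc.
interval = 69.3 / 7.73 = 8.97 days
Therefore the irrigation interval = 8.97 days.


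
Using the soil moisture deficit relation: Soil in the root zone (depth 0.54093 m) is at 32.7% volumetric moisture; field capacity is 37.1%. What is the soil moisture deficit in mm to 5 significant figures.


Approach: apply the soil moisture deficit relation, SMD = (FC - theta)/100 * depth * 1000.
SMD = (37.1 - 32.7)/100 * 0.54093 * 1000 = 23.801 mm
Therefore the soil moisture deficit = 23.801 mm.


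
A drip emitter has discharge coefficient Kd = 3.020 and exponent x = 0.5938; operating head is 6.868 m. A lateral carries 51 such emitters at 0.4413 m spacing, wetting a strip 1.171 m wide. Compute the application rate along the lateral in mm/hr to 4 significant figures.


Approach: apply the emitter equation with a lateral mass balance, q = Kd*h^x; Q = n*q; rate = Q/(n*spacing*width).
Step 1 — single emitter flow (q = Kd*h^x):
  q = 3.020 * 6.868^0.5938 = 9.48237 L/hr
Step 2 — total lateral flow: Q = 51 * 9.48237 = 483.601 L/hr
Step 3 — wetted area: A = 51 * 0.4413 * 1.171 = 26.3549 m^2
Step 4 — application rate: Q/A = 483.601/26.3549 = 18.35 mm/hr
Therefore the application rate along the lateral = 18.35 mm/hr.


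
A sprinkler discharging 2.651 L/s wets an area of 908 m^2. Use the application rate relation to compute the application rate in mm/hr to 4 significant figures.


Approach: apply the application rate relation, rate = (Q/A)*3600.
rate = (2.651 / 908) * 3600 = 10.51 mm/hr
Therefore the application rate = 10.51 mm/hr.


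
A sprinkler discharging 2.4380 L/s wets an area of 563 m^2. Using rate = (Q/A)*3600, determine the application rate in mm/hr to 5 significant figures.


rate = (2.4380 / 563) * 3600 = 15.589 mm/hr
Therefore the application rate = 15.589 mm/hr.


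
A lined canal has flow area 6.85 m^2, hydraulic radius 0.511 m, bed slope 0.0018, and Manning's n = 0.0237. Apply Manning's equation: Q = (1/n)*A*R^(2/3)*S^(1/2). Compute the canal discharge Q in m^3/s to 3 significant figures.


Q = (1/0.0237) * 6.85 * 0.511^(2/3) * 0.0018^(1/2) = 7.84 m^3/s
Therefore the canal discharge Q = 7.84 m^3/s.


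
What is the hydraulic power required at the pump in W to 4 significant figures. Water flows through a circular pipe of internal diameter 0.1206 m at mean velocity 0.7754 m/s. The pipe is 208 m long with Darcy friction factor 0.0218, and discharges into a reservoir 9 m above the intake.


Approach: apply continuity + Darcy-Weisbach + hydraulic power, Q = A*v; hf = f*(L/D)*(v^2/(2g)); H = static + hf; P = rho*g*Q*H.
Step 1 — flow rate (continuity, Q = A*v):
  A = pi*(0.1206/2)^2 = 0.0114231 m^2
  Q = 0.0114231 * 0.7754 = 0.00885748 m^3/s
Step 2 — friction head loss (Darcy-Weisbach):
  hf = 0.0218 * (208/0.1206) * (0.7754^2 / (2*9.81))
  hf = 1.15219 m
Step 3 — total head: H = 9 + 1.15219 = 10.1522 m
Step 4 — hydraulic power (P = rho*g*Q*H):
  P = 1000 * 9.81 * 0.00885748 * 10.1522 = 882.1 W
Therefore the hydraulic power required at the pump = 882.1 W.


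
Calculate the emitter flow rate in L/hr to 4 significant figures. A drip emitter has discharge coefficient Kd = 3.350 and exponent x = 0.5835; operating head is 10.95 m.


Approach: apply the emitter characteristic equation, q = Kd * h^x.
q = 3.350 * 10.95^0.5835 = 13.54 L/hr
Therefore the emitter flow rate = 13.54 L/hr.


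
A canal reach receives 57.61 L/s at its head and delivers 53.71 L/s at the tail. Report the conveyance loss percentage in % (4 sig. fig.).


Approach: apply the conveyance loss ratio, loss% = ((Q_head - Q_tail)/Q_head)*100.
loss = ((57.61 - 53.71)/57.61)*100 = 6.770 %
Therefore the conveyance loss percentage = 6.770 %.


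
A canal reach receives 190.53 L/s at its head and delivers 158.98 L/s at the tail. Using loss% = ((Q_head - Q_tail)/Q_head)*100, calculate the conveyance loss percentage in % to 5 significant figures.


loss = ((190.53 - 158.98)/190.53)*100 = 16.559 %
Therefore the conveyance loss percentage = 16.559 %.


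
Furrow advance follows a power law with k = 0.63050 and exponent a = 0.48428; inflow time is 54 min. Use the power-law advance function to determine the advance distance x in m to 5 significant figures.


Approach: apply the power-law advance function, x = k*t^a.
x = 0.63050 * 54^0.48428 = 4.3516 m
Therefore the advance distance x = 4.3516 m.


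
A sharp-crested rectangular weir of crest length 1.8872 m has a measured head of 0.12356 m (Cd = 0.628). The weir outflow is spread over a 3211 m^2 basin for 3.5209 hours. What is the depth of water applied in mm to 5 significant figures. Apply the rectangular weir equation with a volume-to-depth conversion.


Approach: apply the rectangular weir equation with a volume-to-depth conversion, Q = (2/3)*Cd*L*sqrt(2g)*H^1.5; d = Q*t/A * 1000.
Step 1 — weir discharge:
  Q = (2/3)*0.628*1.8872*sqrt(2*9.81)*0.12356^1.5 = 0.1520032 m^3/s
Step 2 — volume: V = 0.1520032 * 3.5209*3600 = 1926.677 m^3
Step 3 — depth: d = V/A * 1000 = 1926.677/3211 * 1000 = 600.02 mm
Therefore the depth of water applied = 600.02 mm.


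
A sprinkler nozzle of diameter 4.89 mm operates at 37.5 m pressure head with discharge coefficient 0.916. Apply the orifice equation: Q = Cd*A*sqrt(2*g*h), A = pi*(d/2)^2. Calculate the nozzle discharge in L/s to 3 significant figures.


A = pi*(4.89e-3/2)^2 = 1.8781e-05 m^2
Q = 0.916 * 1.8781e-05 * sqrt(2*9.81*37.5) * 1000 = 0.467 L/s
Therefore the nozzle discharge = 0.467 L/s.


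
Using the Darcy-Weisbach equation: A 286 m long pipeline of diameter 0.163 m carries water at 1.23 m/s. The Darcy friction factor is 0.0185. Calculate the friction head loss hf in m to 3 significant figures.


Approach: apply the Darcy-Weisbach equation, hf = f*(L/D)*(v^2/(2g)).
hf = 0.0185 * (286/0.163) * (1.23^2 / (2*9.81))
hf = 2.50 m
Therefore the friction head loss hf = 2.50 m.


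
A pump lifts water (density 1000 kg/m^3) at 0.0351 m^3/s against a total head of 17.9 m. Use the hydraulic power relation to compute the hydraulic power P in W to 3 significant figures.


Approach: apply the hydraulic power relation, P = rho*g*Q*H.
P = 1000 * 9.81 * 0.0351 * 17.9 = 6160 W
Therefore the hydraulic power P = 6160 W.


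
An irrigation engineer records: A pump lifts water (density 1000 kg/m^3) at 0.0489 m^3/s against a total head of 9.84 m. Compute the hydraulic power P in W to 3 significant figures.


Approach: apply the hydraulic power relation, P = rho*g*Q*H.
P = 1000 * 9.81 * 0.0489 * 9.84 = 4720 W
Therefore the hydraulic power P = 4720 W.


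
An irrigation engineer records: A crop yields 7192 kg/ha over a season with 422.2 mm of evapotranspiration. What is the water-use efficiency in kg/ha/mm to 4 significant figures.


Approach: apply the water-use efficiency ratio, WUE = yield/ET.
WUE = 7192 / 422.2 = 17.03 kg/ha/mm
Therefore the water-use efficiency = 17.03 kg/ha/mm.


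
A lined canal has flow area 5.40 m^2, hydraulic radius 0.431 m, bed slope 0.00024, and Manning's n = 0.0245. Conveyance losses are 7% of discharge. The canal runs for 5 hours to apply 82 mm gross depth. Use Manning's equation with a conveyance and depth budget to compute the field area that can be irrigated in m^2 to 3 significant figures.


Approach: apply Manning's equation with a conveyance and depth budget, Q = (1/n)*A*R^(2/3)*S^(1/2); Q_field = Q*(1-loss); Area = Q_field*t/(d/1000).
Step 1 — canal discharge (Manning's equation):
  Q = (1/0.0245) * 5.40 * 0.431^(2/3) * 0.00024^(1/2) = 1.9483 m^3/s
Step 2 — delivered flow: Q_field = 1.9483*(1 - 7/100) = 1.8119 m^3/s
Step 3 — volume delivered: V = 1.8119 * 5*3600 = 32614 m^3
Step 4 — area served: A = V / (depth/1000) = 32614 / 0.082 = 398000 m^2
Therefore the field area that can be irrigated = 398000 m^2.


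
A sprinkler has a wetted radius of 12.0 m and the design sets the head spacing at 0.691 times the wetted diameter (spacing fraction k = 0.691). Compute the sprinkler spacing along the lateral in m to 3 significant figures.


Approach: apply the sprinkler spacing rule (spacing as a fraction of wetted diameter), S = k*(2*R).
S = 0.691 * (2 * 12.0) = 16.6 m
Therefore the sprinkler spacing along the lateral = 16.6 m.


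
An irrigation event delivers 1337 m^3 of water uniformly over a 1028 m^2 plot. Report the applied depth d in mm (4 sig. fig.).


Approach: apply depth from volume over area, d = (V/A)*1000.
d = (1337 / 1028) * 1000 = 1301 mm
Therefore the applied depth d = 1301 mm.


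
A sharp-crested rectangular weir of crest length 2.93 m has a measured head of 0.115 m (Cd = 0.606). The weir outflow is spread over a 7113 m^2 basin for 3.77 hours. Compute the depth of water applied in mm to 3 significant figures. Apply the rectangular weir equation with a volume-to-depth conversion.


Approach: apply the rectangular weir equation with a volume-to-depth conversion, Q = (2/3)*Cd*L*sqrt(2g)*H^1.5; d = Q*t/A * 1000.
Step 1 — weir discharge:
  Q = (2/3)*0.606*2.93*sqrt(2*9.81)*0.115^1.5 = 0.20448 m^3/s
Step 2 — volume: V = 0.20448 * 3.77*3600 = 2775.2 m^3
Step 3 — depth: d = V/A * 1000 = 2775.2/7113 * 1000 = 390 mm
Therefore the depth of water applied = 390 mm.


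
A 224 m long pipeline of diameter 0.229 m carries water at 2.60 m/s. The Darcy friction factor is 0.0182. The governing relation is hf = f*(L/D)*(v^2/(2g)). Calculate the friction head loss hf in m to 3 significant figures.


hf = 0.0182 * (224/0.229) * (2.60^2 / (2*9.81))
hf = 6.13 m
Therefore the friction head loss hf = 6.13 m.


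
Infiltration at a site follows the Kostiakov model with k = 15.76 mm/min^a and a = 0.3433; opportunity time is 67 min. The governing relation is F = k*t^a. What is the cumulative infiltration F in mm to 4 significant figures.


F = 15.76 * 67^0.3433 = 66.75 mm
Therefore the cumulative infiltration F = 66.75 mm.


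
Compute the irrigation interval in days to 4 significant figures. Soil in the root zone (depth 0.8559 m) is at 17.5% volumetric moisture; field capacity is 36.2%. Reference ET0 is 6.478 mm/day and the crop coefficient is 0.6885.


Approach: apply soil-water budget scheduling, SMD = (FC-theta)/100*depth*1000; ETc = ET0*Kc; interval = SMD/ETc.
Step 1 — soil moisture deficit:
  SMD = (36.2 - 17.5)/100 * 0.8559 * 1000 = 160.053 mm
Step 2 — daily crop ET (ETc = ET0*Kc):
  ETc = 6.478 * 0.6885 = 4.46010 mm/day
Step 3 — irrigation interval (SMD/ETc):
  interval = 160.053 / 4.46010 = 35.89 days
Therefore the irrigation interval = 35.89 days.


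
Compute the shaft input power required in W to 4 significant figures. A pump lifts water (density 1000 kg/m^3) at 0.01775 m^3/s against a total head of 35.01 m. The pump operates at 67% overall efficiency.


Approach: apply hydraulic power then efficiency conversion, P = rho*g*Q*H; P_in = P/eta.
Step 1 — hydraulic power (P = rho*g*Q*H):
  P = 1000 * 9.81 * 0.01775 * 35.01 = 6096.20 W
Step 2 — input power: P_in = P/eta = 6096.20 / 0.67 = 9099 W
Therefore the shaft input power required = 9099 W.


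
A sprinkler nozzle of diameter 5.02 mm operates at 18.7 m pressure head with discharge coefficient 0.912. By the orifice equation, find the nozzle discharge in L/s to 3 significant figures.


Approach: apply the orifice equation, Q = Cd*A*sqrt(2*g*h), A = pi*(d/2)^2.
A = pi*(5.02e-3/2)^2 = 1.9792e-05 m^2
Q = 0.912 * 1.9792e-05 * sqrt(2*9.81*18.7) * 1000 = 0.346 L/s
Therefore the nozzle discharge = 0.346 L/s.


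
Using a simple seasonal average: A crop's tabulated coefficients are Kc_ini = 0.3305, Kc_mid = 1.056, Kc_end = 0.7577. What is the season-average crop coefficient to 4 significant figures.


Approach: apply a simple seasonal average, Kc_avg = (Kc_ini + Kc_mid + Kc_end)/3.
Kc_avg = (0.3305 + 1.056 + 0.7577)/3 = 0.7147
Therefore the season-average crop coefficient = 0.7147.


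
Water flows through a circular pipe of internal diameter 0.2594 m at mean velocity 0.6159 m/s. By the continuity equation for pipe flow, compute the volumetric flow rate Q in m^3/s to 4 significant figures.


Approach: apply the continuity equation for pipe flow, Q = A * v with A = pi*(D/2)^2.
A = pi*(0.2594/2)^2 = 0.0528482 m^2
Q = 0.0528482 * 0.6159 = 0.03255 m^3/s
Therefore the volumetric flow rate Q = 0.03255 m^3/s.


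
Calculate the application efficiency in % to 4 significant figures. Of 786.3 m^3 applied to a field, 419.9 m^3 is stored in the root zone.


Approach: apply the application efficiency ratio, Ea = (stored/applied)*100.
Ea = (419.9/786.3)*100 = 53.40 %
Therefore the application efficiency = 53.40 %.


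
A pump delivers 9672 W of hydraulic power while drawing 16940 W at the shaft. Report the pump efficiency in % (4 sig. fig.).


Approach: apply the efficiency ratio, eta = (P_out/P_in)*100.
eta = (9672 / 16940) * 100 = 57.10 %
Therefore the pump efficiency = 57.10 %.


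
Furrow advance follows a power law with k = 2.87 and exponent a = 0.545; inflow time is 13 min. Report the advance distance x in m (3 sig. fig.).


Approach: apply the power-law advance function, x = k*t^a.
x = 2.87 * 13^0.545 = 11.6 m
Therefore the advance distance x = 11.6 m.


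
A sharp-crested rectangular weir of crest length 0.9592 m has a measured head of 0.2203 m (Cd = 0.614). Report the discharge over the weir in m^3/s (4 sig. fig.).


Approach: apply the rectangular weir equation, Q = (2/3)*Cd*L*sqrt(2g)*H^1.5.
Q = (2/3)*0.614*0.9592*sqrt(2*9.81)*0.2203^1.5 = 0.1798 m^3/s
Therefore the discharge over the weir = 0.1798 m^3/s.


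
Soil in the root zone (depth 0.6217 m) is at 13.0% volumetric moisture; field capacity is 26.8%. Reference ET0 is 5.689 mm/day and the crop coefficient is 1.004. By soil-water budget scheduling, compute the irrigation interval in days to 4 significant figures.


Approach: apply soil-water budget scheduling, SMD = (FC-theta)/100*depth*1000; ETc = ET0*Kc; interval = SMD/ETc.
Step 1 — soil moisture deficit:
  SMD = (26.8 - 13.0)/100 * 0.6217 * 1000 = 85.7946 mm
Step 2 — daily crop ET (ETc = ET0*Kc):
  ETc = 5.689 * 1.004 = 5.71176 mm/day
Step 3 — irrigation interval (SMD/ETc):
  interval = 85.7946 / 5.71176 = 15.02 days
Therefore the irrigation interval = 15.02 days.


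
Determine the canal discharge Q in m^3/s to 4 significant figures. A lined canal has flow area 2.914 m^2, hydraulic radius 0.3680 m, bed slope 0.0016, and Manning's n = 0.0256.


Approach: apply Manning's equation, Q = (1/n)*A*R^(2/3)*S^(1/2).
Q = (1/0.0256) * 2.914 * 0.3680^(2/3) * 0.0016^(1/2) = 2.338 m^3/s
Therefore the canal discharge Q = 2.338 m^3/s.


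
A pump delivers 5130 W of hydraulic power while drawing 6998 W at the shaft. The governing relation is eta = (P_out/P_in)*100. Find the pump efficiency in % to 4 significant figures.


eta = (5130 / 6998) * 100 = 73.31 %
Therefore the pump efficiency = 73.31 %.


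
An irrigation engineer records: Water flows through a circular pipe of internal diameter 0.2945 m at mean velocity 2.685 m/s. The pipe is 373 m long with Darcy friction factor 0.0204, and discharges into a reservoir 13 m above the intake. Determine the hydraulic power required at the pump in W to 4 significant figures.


Approach: apply continuity + Darcy-Weisbach + hydraulic power, Q = A*v; hf = f*(L/D)*(v^2/(2g)); H = static + hf; P = rho*g*Q*H.
Step 1 — flow rate (continuity, Q = A*v):
  A = pi*(0.2945/2)^2 = 0.0681178 m^2
  Q = 0.0681178 * 2.685 = 0.182896 m^3/s
Step 2 — friction head loss (Darcy-Weisbach):
  hf = 0.0204 * (373/0.2945) * (2.685^2 / (2*9.81))
  hf = 9.49387 m
Step 3 — total head: H = 13 + 9.49387 = 22.4939 m
Step 4 — hydraulic power (P = rho*g*Q*H):
  P = 1000 * 9.81 * 0.182896 * 22.4939 = 40360 W
Therefore the hydraulic power required at the pump = 40360 W.


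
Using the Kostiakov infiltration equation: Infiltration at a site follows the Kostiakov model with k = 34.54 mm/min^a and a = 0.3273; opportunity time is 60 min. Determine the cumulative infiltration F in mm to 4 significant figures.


Approach: apply the Kostiakov infiltration equation, F = k*t^a.
F = 34.54 * 60^0.3273 = 131.9 mm
Therefore the cumulative infiltration F = 131.9 mm.


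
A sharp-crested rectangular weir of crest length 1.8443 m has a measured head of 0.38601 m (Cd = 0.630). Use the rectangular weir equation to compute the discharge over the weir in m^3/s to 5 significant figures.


Approach: apply the rectangular weir equation, Q = (2/3)*Cd*L*sqrt(2g)*H^1.5.
Q = (2/3)*0.630*1.8443*sqrt(2*9.81)*0.38601^1.5 = 0.82286 m^3/s
Therefore the discharge over the weir = 0.82286 m^3/s.


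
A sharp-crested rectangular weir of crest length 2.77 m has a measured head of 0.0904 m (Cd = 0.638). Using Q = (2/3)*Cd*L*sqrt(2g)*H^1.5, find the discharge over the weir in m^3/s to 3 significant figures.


Q = (2/3)*0.638*2.77*sqrt(2*9.81)*0.0904^1.5 = 0.142 m^3/s
Therefore the discharge over the weir = 0.142 m^3/s.


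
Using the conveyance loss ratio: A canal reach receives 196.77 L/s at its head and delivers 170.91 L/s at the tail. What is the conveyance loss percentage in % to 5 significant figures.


Approach: apply the conveyance loss ratio, loss% = ((Q_head - Q_tail)/Q_head)*100.
loss = ((196.77 - 170.91)/196.77)*100 = 13.142 %
Therefore the conveyance loss percentage = 13.142 %.


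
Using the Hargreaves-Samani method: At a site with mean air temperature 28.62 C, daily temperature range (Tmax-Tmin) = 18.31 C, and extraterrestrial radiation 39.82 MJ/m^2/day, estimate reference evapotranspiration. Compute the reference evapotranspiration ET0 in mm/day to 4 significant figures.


Approach: apply the Hargreaves-Samani method, ET0 = 0.0023*(Tmean+17.8)*sqrt(Tmax-Tmin)*0.408*Ra.
ET0 = 0.0023*(28.62+17.8)*sqrt(18.31)*0.408*39.82 = 7.422 mm/day
Therefore the reference evapotranspiration ET0 = 7.422 mm/day.


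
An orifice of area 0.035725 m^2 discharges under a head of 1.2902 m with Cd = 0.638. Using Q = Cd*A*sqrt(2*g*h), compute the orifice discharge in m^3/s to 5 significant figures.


Q = 0.638 * 0.035725 * sqrt(2*9.81*1.2902) = 0.11468 m^3/s
Therefore the orifice discharge = 0.11468 m^3/s.


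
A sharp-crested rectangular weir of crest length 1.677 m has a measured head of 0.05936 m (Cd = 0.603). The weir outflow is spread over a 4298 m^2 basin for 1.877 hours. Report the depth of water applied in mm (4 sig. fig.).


Approach: apply the rectangular weir equation with a volume-to-depth conversion, Q = (2/3)*Cd*L*sqrt(2g)*H^1.5; d = Q*t/A * 1000.
Step 1 — weir discharge:
  Q = (2/3)*0.603*1.677*sqrt(2*9.81)*0.05936^1.5 = 0.0431866 m^3/s
Step 2 — volume: V = 0.0431866 * 1.877*3600 = 291.821 m^3
Step 3 — depth: d = V/A * 1000 = 291.821/4298 * 1000 = 67.90 mm
Therefore the depth of water applied = 67.90 mm.


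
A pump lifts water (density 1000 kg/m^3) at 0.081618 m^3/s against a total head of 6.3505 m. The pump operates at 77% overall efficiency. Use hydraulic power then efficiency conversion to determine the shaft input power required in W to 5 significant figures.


Approach: apply hydraulic power then efficiency conversion, P = rho*g*Q*H; P_in = P/eta.
Step 1 — hydraulic power (P = rho*g*Q*H):
  P = 1000 * 9.81 * 0.081618 * 6.3505 = 5084.671 W
Step 2 — input power: P_in = P/eta = 5084.671 / 0.77 = 6603.5 W
Therefore the shaft input power required = 6603.5 W.


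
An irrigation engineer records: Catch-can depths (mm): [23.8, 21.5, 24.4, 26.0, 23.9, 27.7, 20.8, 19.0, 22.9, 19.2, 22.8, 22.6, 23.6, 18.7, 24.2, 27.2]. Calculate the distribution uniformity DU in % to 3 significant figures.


Approach: apply the low-quarter distribution uniformity, DU = (mean of lowest quarter of readings / overall mean)*100.
sorted lowest 4 of 16: [18.7, 19.0, 19.2, 20.8] -> mean = 19.425 mm
overall mean = 23.019 mm
DU = (19.425/23.019)*100 = 84.4 %
Therefore the distribution uniformity DU = 84.4 %.


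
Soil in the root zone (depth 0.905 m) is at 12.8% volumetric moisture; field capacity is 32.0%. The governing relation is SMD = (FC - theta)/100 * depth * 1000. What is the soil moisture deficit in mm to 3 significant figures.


SMD = (32.0 - 12.8)/100 * 0.905 * 1000 = 174 mm
Therefore the soil moisture deficit = 174 mm.


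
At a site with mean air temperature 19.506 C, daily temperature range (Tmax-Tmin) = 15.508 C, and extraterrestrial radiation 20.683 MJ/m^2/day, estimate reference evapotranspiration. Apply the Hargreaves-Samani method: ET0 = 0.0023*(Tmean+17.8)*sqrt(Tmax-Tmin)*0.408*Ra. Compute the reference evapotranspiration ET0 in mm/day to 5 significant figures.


ET0 = 0.0023*(19.506+17.8)*sqrt(15.508)*0.408*20.683 = 2.8514 mm/day
Therefore the reference evapotranspiration ET0 = 2.8514 mm/day.


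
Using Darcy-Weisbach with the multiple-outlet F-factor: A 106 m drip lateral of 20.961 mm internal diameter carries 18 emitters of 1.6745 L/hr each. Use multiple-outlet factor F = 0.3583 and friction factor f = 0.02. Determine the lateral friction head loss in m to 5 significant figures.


Approach: apply Darcy-Weisbach with the multiple-outlet F-factor, Q = n*q/(3600*1000) m^3/s; v = Q/A; hf = F*f*(L/D)*(v^2/(2g)).
Q = 18*1.6745/(3600*1000) = 8.372500e-06 m^3/s
A = pi*(20.961e-3/2)^2 = 3.450753e-04 m^2, so v = Q/A = 0.02426282 m/s
hf = 0.3583*0.02*(106/0.020961)*(0.02426282^2/(2*9.81)) = 0.0010873 m
Therefore the lateral friction head loss = 0.0010873 m.


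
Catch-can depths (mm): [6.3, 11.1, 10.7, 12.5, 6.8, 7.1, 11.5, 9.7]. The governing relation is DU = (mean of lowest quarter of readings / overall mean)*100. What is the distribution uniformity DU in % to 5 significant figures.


sorted lowest 2 of 8: [6.3, 6.8] -> mean = 6.550000 mm
overall mean = 9.462500 mm
DU = (6.550000/9.462500)*100 = 69.221 %
Therefore the distribution uniformity DU = 69.221 %.


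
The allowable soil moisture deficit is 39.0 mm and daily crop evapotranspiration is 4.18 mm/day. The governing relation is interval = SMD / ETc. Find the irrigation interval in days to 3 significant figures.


interval = 39.0 / 4.18 = 9.33 days
Therefore the irrigation interval = 9.33 days.


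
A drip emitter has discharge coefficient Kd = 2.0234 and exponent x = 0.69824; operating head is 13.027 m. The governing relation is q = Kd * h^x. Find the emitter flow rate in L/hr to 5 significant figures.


q = 2.0234 * 13.027^0.69824 = 12.148 L/hr
Therefore the emitter flow rate = 12.148 L/hr.


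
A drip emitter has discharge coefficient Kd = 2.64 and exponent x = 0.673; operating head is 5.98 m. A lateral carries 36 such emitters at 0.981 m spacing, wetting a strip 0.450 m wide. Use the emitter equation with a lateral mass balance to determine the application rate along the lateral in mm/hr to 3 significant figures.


Approach: apply the emitter equation with a lateral mass balance, q = Kd*h^x; Q = n*q; rate = Q/(n*spacing*width).
Step 1 — single emitter flow (q = Kd*h^x):
  q = 2.64 * 5.98^0.673 = 8.7968 L/hr
Step 2 — total lateral flow: Q = 36 * 8.7968 = 316.68 L/hr
Step 3 — wetted area: A = 36 * 0.981 * 0.450 = 15.892 m^2
Step 4 — application rate: Q/A = 316.68/15.892 = 19.9 mm/hr
Therefore the application rate along the lateral = 19.9 mm/hr.


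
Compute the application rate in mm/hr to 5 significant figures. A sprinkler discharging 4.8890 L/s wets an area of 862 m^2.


Approach: apply the application rate relation, rate = (Q/A)*3600.
rate = (4.8890 / 862) * 3600 = 20.418 mm/hr
Therefore the application rate = 20.418 mm/hr.


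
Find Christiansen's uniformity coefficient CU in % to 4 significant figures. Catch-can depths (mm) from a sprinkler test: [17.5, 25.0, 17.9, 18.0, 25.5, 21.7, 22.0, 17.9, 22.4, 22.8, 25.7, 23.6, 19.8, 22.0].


Approach: apply Christiansen's uniformity coefficient, CU = (1 - mean_abs_deviation/mean)*100.
mean = 21.5571 mm
mean |d_i - mean| = 2.38367 mm
CU = (1 - 2.38367/21.5571)*100 = 88.94 %
Therefore Christiansen's uniformity coefficient CU = 88.94 %.


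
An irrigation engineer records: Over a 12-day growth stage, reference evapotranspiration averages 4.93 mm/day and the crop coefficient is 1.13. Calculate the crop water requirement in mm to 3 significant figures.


Approach: apply the crop water requirement relation, CWR = ET0 * Kc * days.
CWR = 4.93 * 1.13 * 12 = 66.9 mm
Therefore the crop water requirement = 66.9 mm.


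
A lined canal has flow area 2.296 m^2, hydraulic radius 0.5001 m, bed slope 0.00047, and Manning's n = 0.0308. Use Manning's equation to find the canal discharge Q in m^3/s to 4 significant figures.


Approach: apply Manning's equation, Q = (1/n)*A*R^(2/3)*S^(1/2).
Q = (1/0.0308) * 2.296 * 0.5001^(2/3) * 0.00047^(1/2) = 1.018 m^3/s
Therefore the canal discharge Q = 1.018 m^3/s.


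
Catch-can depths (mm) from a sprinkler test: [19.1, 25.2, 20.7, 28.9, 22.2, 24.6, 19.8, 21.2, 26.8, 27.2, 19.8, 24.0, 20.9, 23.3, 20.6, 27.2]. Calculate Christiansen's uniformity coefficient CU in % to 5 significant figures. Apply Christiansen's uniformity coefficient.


Approach: apply Christiansen's uniformity coefficient, CU = (1 - mean_abs_deviation/mean)*100.
mean = 23.21875 mm
mean |d_i - mean| = 2.681250 mm
CU = (1 - 2.681250/23.21875)*100 = 88.452 %
Therefore Christiansen's uniformity coefficient CU = 88.452 %.


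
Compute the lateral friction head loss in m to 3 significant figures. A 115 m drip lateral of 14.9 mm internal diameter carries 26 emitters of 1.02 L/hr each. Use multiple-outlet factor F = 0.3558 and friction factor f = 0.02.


Approach: apply Darcy-Weisbach with the multiple-outlet F-factor, Q = n*q/(3600*1000) m^3/s; v = Q/A; hf = F*f*(L/D)*(v^2/(2g)).
Q = 26*1.02/(3600*1000) = 7.3667e-06 m^3/s
A = pi*(14.9e-3/2)^2 = 1.7437e-04 m^2, so v = Q/A = 0.042248 m/s
hf = 0.3558*0.02*(115/0.0149)*(0.042248^2/(2*9.81)) = 0.00500 m
Therefore the lateral friction head loss = 0.00500 m.


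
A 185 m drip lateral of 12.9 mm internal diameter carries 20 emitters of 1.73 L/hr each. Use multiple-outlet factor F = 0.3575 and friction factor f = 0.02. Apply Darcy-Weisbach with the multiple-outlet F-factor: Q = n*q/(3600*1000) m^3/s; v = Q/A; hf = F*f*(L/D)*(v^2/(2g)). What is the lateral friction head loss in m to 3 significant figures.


Q = 20*1.73/(3600*1000) = 9.6111e-06 m^3/s
A = pi*(12.9e-3/2)^2 = 1.3070e-04 m^2, so v = Q/A = 0.073537 m/s
hf = 0.3575*0.02*(185/0.0129)*(0.073537^2/(2*9.81)) = 0.0283 m
Therefore the lateral friction head loss = 0.0283 m.


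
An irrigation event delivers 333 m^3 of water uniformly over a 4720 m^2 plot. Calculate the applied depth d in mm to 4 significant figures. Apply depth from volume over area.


Approach: apply depth from volume over area, d = (V/A)*1000.
d = (333 / 4720) * 1000 = 70.55 mm
Therefore the applied depth d = 70.55 mm.


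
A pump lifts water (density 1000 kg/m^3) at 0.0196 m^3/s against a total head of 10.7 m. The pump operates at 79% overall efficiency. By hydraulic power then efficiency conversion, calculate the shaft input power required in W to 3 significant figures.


Approach: apply hydraulic power then efficiency conversion, P = rho*g*Q*H; P_in = P/eta.
Step 1 — hydraulic power (P = rho*g*Q*H):
  P = 1000 * 9.81 * 0.0196 * 10.7 = 2057.4 W
Step 2 — input power: P_in = P/eta = 2057.4 / 0.79 = 2600 W
Therefore the shaft input power required = 2600 W.


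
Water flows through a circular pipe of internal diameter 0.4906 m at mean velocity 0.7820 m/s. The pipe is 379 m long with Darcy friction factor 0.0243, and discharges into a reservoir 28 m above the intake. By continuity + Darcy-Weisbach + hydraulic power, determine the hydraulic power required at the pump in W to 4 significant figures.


Approach: apply continuity + Darcy-Weisbach + hydraulic power, Q = A*v; hf = f*(L/D)*(v^2/(2g)); H = static + hf; P = rho*g*Q*H.
Step 1 — flow rate (continuity, Q = A*v):
  A = pi*(0.4906/2)^2 = 0.189036 m^2
  Q = 0.189036 * 0.7820 = 0.147826 m^3/s
Step 2 — friction head loss (Darcy-Weisbach):
  hf = 0.0243 * (379/0.4906) * (0.7820^2 / (2*9.81))
  hf = 0.585103 m
Step 3 — total head: H = 28 + 0.585103 = 28.5851 m
Step 4 — hydraulic power (P = rho*g*Q*H):
  P = 1000 * 9.81 * 0.147826 * 28.5851 = 41450 W
Therefore the hydraulic power required at the pump = 41450 W.
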